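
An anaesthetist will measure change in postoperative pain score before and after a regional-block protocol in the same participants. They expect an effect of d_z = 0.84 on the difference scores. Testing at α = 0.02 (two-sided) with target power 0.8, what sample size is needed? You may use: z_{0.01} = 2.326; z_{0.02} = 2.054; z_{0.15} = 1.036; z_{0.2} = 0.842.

n = 15 pairs

For a paired (one-sample on differences) test: n = ((z_{α/2} + z_β) / d)².
z_{α/2} + z_β = 2.326 + 0.842 = 3.168.
n = (3.168 / 0.84)² = 3.771² = 14.22.
Round up.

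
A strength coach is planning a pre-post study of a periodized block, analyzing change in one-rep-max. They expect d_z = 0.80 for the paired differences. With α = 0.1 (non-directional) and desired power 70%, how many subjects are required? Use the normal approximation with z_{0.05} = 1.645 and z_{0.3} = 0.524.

For a paired (one-sample on differences) test: n = ((z_{α/2} + z_β) / d)².
z_{α/2} + z_β = 1.645 + 0.524 = 2.169.
n = (2.169 / 0.80)² = 2.711² = 7.35.
Round up.

n = 8 pairs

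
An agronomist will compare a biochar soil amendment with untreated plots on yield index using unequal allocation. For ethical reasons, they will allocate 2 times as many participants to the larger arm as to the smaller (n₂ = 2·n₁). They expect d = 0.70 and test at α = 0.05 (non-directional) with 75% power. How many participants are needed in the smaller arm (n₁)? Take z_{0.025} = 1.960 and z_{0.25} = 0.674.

n₁ = 22

With allocation ratio k = n₂/n₁ = 2, Var(x̄₁−x̄₂) = σ²(1/n₁ + 1/(k·n₁)) = σ²·(k+1)/(k·n₁).
So n₁ = (1 + 1/k)·((z_{α/2} + z_β)/d)² = 1.500 × (2.634/0.70)².
n₁ = 1.500 × 14.16 = 21.2.
Round up: n₁ = 22, giving n₂ = 2 × 22 = 44.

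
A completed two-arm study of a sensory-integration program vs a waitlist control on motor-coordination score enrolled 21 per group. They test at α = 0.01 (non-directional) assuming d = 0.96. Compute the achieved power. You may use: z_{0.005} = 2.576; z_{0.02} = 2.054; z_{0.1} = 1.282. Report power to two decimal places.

For two equal groups, power = Φ(d·√(n/2) − z_{α/2}).
d·√(n/2) = 0.96 × √(21/2) = 0.96 × 3.240 = 3.111.
z_β = 3.111 − 2.576 = 0.535.
Power = Φ(0.535) = 0.704.

power ≈ 0.70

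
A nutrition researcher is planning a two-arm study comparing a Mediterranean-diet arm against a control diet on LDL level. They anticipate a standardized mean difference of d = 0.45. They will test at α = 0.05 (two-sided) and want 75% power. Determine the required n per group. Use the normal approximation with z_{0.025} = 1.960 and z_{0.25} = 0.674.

n = 69 per group

For two independent groups with equal n: n = 2·((z_{α/2} + z_β) / d)².
z_{α/2} + z_β = 1.960 + 0.674 = 2.634.
n = 2 × (2.634 / 0.45)² = 2 × 5.853² = 2 × 34.26 = 68.5.
Round up to the next whole participant.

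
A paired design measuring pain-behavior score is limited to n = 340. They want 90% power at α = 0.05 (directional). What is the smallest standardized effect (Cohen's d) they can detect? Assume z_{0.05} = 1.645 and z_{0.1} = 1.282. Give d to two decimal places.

d_min ≈ 0.16

For a single sample (or paired design) of n = 340: d_min = (z_{α} + z_β)/√n.
z-sum = 1.645 + 1.282 = 2.927.
d_min = 2.927 / √340 = 2.927 / 18.439 = 0.159.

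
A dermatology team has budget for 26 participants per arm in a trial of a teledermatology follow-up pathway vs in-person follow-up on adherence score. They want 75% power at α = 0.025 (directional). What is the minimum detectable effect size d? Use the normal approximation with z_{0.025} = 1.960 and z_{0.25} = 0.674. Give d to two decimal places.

For two independent groups of n = 26 each: d_min = (z_{α} + z_β)·√(2/n).
z-sum = 1.960 + 0.674 = 2.634.
d_min = 2.634 × √(2/26) = 2.634 × 0.2774 = 0.731.

d_min ≈ 0.73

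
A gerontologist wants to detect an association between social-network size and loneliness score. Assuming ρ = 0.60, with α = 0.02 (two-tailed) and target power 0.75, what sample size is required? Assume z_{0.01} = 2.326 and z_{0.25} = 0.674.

Fisher's z: C = ½·ln((1+r)/(1−r)) = ½·ln(4.0000) = 0.6931.
n = ((z_{α/2} + z_β)/C)² + 3.
(2.326 + 0.674) / 0.6931 = 3.000 / 0.6931 = 4.328.
n = 4.328² + 3 = 18.73 + 3 = 21.7.
Round up.

n = 22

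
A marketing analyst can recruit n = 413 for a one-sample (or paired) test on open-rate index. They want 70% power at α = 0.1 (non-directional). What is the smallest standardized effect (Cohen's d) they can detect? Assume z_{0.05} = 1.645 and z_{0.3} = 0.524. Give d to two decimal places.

For a single sample (or paired design) of n = 413: d_min = (z_{α/2} + z_β)/√n.
z-sum = 1.645 + 0.524 = 2.169.
d_min = 2.169 / √413 = 2.169 / 20.322 = 0.107.

d_min ≈ 0.11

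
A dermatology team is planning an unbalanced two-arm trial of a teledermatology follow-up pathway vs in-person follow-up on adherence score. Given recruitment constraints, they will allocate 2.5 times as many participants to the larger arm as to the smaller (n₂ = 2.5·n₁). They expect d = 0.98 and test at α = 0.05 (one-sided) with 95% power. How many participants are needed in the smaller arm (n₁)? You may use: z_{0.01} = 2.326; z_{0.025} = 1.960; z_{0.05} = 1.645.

n₁ = 16

With allocation ratio k = n₂/n₁ = 2.5, Var(x̄₁−x̄₂) = σ²(1/n₁ + 1/(k·n₁)) = σ²·(k+1)/(k·n₁).
So n₁ = (1 + 1/k)·((z_{α} + z_β)/d)² = 1.400 × (3.290/0.98)².
n₁ = 1.400 × 11.27 = 15.8.
Round up: n₁ = 16, giving n₂ = 2.5 × 16 = 40.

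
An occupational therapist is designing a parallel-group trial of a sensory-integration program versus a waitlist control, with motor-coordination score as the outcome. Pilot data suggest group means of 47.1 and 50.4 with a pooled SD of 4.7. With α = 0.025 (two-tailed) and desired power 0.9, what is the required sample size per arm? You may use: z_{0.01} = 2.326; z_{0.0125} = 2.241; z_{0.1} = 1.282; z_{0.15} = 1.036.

n = 51 per group

Cohen's d = |M₁ − M₂| / SD_pooled = |47.1 − 50.4| / 4.7 = 3.3 / 4.7 = 0.702.
For two independent groups with equal n: n = 2·((z_{α/2} + z_β) / d)².
z_{α/2} + z_β = 2.241 + 1.282 = 3.523.
n = 2 × (3.523 / 0.702)² = 2 × 5.019² = 2 × 25.19 = 50.4.
Round up to the next whole participant.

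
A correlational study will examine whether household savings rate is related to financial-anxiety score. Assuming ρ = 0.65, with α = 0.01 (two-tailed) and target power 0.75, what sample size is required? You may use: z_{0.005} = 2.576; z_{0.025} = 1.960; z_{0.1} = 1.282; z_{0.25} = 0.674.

n = 21

Fisher's z: C = ½·ln((1+r)/(1−r)) = ½·ln(4.7143) = 0.7753.
n = ((z_{α/2} + z_β)/C)² + 3.
(2.576 + 0.674) / 0.7753 = 3.250 / 0.7753 = 4.192.
n = 4.192² + 3 = 17.57 + 3 = 20.6.
Round up.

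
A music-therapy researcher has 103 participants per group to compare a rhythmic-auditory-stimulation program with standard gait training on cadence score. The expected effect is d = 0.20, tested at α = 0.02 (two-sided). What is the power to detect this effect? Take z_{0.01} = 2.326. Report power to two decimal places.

For two equal groups, power = Φ(d·√(n/2) − z_{α/2}).
d·√(n/2) = 0.20 × √(103/2) = 0.20 × 7.176 = 1.435.
z_β = 1.435 − 2.326 = -0.891.
Power = Φ(-0.891) = 0.187.

power ≈ 0.19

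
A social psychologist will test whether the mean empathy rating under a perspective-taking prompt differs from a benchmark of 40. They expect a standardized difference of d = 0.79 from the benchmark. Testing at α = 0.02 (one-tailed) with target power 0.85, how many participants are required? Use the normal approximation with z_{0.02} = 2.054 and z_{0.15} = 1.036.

n = 16

For a one-sample test: n = ((z_{α} + z_β) / d)².
z_{α} + z_β = 2.054 + 1.036 = 3.090.
n = (3.090 / 0.79)² = 3.911² = 15.30.
Round up.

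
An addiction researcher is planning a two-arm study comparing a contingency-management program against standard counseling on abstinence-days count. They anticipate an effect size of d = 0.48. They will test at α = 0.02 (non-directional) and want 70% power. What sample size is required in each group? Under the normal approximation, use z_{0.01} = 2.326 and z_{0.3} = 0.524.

For two independent groups with equal n: n = 2·((z_{α/2} + z_β) / d)².
z_{α/2} + z_β = 2.326 + 0.524 = 2.850.
n = 2 × (2.850 / 0.48)² = 2 × 5.938² = 2 × 35.25 = 70.5.
Round up to the next whole participant.

n = 71 per group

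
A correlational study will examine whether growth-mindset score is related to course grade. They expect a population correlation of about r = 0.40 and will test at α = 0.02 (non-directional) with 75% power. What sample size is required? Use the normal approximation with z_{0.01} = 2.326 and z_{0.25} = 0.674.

n = 54

Fisher's z: C = ½·ln((1+r)/(1−r)) = ½·ln(2.3333) = 0.4236.
n = ((z_{α/2} + z_β)/C)² + 3.
(2.326 + 0.674) / 0.4236 = 3.000 / 0.4236 = 7.082.
n = 7.082² + 3 = 50.16 + 3 = 53.2.
Round up.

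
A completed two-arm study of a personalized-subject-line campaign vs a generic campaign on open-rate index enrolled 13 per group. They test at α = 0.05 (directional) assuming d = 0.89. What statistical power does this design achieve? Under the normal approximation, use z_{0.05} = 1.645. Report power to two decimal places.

For two equal groups, power = Φ(d·√(n/2) − z_{α}).
d·√(n/2) = 0.89 × √(13/2) = 0.89 × 2.550 = 2.269.
z_β = 2.269 − 1.645 = 0.624.
Power = Φ(0.624) = 0.734.

power ≈ 0.73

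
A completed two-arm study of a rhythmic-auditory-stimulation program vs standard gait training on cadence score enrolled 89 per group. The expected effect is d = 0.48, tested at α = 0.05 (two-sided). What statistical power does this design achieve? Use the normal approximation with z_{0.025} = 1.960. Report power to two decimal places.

For two equal groups, power = Φ(d·√(n/2) − z_{α/2}).
d·√(n/2) = 0.48 × √(89/2) = 0.48 × 6.671 = 3.202.
z_β = 3.202 − 1.960 = 1.242.
Power = Φ(1.242) = 0.893.

power ≈ 0.89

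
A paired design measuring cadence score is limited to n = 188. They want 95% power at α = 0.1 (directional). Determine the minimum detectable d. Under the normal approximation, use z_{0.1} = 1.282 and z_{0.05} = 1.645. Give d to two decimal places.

For a single sample (or paired design) of n = 188: d_min = (z_{α} + z_β)/√n.
z-sum = 1.282 + 1.645 = 2.927.
d_min = 2.927 / √188 = 2.927 / 13.711 = 0.213.

d_min ≈ 0.21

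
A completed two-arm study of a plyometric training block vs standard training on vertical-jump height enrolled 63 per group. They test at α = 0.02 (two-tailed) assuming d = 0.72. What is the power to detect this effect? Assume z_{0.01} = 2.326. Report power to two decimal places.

For two equal groups, power = Φ(d·√(n/2) − z_{α/2}).
d·√(n/2) = 0.72 × √(63/2) = 0.72 × 5.612 = 4.041.
z_β = 4.041 − 2.326 = 1.715.
Power = Φ(1.715) = 0.957.

power ≈ 0.96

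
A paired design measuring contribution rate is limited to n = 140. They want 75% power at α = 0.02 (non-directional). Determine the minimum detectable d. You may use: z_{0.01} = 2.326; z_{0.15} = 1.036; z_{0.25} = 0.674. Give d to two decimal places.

For a single sample (or paired design) of n = 140: d_min = (z_{α/2} + z_β)/√n.
z-sum = 2.326 + 0.674 = 3.000.
d_min = 3.000 / √140 = 3.000 / 11.832 = 0.254.

d_min ≈ 0.25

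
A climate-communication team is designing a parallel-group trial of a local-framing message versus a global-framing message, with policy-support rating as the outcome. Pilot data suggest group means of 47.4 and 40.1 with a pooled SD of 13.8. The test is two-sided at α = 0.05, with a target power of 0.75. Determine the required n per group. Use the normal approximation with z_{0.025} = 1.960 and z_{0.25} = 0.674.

n = 50 per group

Cohen's d = |M₁ − M₂| / SD_pooled = |47.4 − 40.1| / 13.8 = 7.3 / 13.8 = 0.529.
For two independent groups with equal n: n = 2·((z_{α/2} + z_β) / d)².
z_{α/2} + z_β = 1.960 + 0.674 = 2.634.
n = 2 × (2.634 / 0.529)² = 2 × 4.979² = 2 × 24.79 = 49.6.
Round up to the next whole participant.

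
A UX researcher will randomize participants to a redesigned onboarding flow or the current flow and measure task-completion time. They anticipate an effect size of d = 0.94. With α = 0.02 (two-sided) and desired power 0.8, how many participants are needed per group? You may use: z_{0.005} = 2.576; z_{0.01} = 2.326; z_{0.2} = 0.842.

n = 23 per group

For two independent groups with equal n: n = 2·((z_{α/2} + z_β) / d)².
z_{α/2} + z_β = 2.326 + 0.842 = 3.168.
n = 2 × (3.168 / 0.94)² = 2 × 3.370² = 2 × 11.36 = 22.7.
Round up to the next whole participant.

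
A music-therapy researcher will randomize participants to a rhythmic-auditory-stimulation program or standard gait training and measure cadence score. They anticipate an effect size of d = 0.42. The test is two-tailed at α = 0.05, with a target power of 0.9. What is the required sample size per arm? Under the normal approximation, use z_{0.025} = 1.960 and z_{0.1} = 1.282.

n = 120 per group

For two independent groups with equal n: n = 2·((z_{α/2} + z_β) / d)².
z_{α/2} + z_β = 1.960 + 1.282 = 3.242.
n = 2 × (3.242 / 0.42)² = 2 × 7.719² = 2 × 59.58 = 119.2.
Round up to the next whole participant.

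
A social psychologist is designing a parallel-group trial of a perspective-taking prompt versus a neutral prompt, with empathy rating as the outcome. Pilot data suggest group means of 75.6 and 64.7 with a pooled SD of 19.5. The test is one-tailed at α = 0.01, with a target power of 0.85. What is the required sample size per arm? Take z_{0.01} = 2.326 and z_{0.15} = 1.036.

n = 73 per group

Cohen's d = |M₁ − M₂| / SD_pooled = |75.6 − 64.7| / 19.5 = 10.9 / 19.5 = 0.559.
For two independent groups with equal n: n = 2·((z_{α} + z_β) / d)².
z_{α} + z_β = 2.326 + 1.036 = 3.362.
n = 2 × (3.362 / 0.559)² = 2 × 6.014² = 2 × 36.17 = 72.3.
Round up to the next whole participant.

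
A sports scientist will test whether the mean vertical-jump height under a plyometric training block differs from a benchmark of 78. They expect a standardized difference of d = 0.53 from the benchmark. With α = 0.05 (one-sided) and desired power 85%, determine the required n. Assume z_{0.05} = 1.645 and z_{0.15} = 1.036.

n = 26

For a one-sample test: n = ((z_{α} + z_β) / d)².
z_{α} + z_β = 1.645 + 1.036 = 2.681.
n = (2.681 / 0.53)² = 5.058² = 25.59.
Round up.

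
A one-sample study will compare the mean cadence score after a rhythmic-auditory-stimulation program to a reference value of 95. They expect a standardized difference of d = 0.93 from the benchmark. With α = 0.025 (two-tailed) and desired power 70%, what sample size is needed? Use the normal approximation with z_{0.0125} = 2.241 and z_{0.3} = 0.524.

n = 9

For a one-sample test: n = ((z_{α/2} + z_β) / d)².
z_{α/2} + z_β = 2.241 + 0.524 = 2.765.
n = (2.765 / 0.93)² = 2.973² = 8.84.
Round up.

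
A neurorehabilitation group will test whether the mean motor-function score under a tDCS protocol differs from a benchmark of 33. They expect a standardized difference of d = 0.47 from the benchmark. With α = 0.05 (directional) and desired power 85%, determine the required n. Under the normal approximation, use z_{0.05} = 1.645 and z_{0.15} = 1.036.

n = 33

For a one-sample test: n = ((z_{α} + z_β) / d)².
z_{α} + z_β = 1.645 + 1.036 = 2.681.
n = (2.681 / 0.47)² = 5.704² = 32.54.
Round up.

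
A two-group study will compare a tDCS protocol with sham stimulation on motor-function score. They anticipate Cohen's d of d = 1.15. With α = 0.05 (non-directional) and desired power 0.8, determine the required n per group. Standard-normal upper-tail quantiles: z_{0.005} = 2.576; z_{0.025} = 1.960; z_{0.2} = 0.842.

n = 12 per group

For two independent groups with equal n: n = 2·((z_{α/2} + z_β) / d)².
z_{α/2} + z_β = 1.960 + 0.842 = 2.802.
n = 2 × (2.802 / 1.15)² = 2 × 2.437² = 2 × 5.94 = 11.9.
Round up to the next whole participant.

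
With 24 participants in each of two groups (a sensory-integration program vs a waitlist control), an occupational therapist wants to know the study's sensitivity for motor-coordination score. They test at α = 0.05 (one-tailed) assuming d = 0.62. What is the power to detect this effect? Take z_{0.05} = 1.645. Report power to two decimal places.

power ≈ 0.69

For two equal groups, power = Φ(d·√(n/2) − z_{α}).
d·√(n/2) = 0.62 × √(24/2) = 0.62 × 3.464 = 2.148.
z_β = 2.148 − 1.645 = 0.503.
Power = Φ(0.503) = 0.692.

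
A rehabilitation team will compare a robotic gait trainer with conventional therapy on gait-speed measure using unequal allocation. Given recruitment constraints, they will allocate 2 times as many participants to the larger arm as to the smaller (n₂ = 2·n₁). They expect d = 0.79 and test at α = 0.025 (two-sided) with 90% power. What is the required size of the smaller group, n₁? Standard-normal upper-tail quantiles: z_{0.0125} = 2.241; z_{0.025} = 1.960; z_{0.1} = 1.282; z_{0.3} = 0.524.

With allocation ratio k = n₂/n₁ = 2, Var(x̄₁−x̄₂) = σ²(1/n₁ + 1/(k·n₁)) = σ²·(k+1)/(k·n₁).
So n₁ = (1 + 1/k)·((z_{α/2} + z_β)/d)² = 1.500 × (3.523/0.79)².
n₁ = 1.500 × 19.89 = 29.8.
Round up: n₁ = 30, giving n₂ = 2 × 30 = 60.

n₁ = 30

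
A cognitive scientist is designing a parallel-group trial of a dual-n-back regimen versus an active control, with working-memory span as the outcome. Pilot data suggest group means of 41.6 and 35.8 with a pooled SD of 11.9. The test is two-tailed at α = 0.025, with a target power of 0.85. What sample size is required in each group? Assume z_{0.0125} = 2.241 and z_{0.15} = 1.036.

n = 91 per group

Cohen's d = |M₁ − M₂| / SD_pooled = |41.6 − 35.8| / 11.9 = 5.8 / 11.9 = 0.487.
For two independent groups with equal n: n = 2·((z_{α/2} + z_β) / d)².
z_{α/2} + z_β = 2.241 + 1.036 = 3.277.
n = 2 × (3.277 / 0.487)² = 2 × 6.729² = 2 × 45.28 = 90.6.
Round up to the next whole participant.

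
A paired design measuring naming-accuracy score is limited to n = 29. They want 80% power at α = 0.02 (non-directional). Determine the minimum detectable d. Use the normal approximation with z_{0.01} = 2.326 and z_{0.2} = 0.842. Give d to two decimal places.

For a single sample (or paired design) of n = 29: d_min = (z_{α/2} + z_β)/√n.
z-sum = 2.326 + 0.842 = 3.168.
d_min = 3.168 / √29 = 3.168 / 5.385 = 0.588.

d_min ≈ 0.59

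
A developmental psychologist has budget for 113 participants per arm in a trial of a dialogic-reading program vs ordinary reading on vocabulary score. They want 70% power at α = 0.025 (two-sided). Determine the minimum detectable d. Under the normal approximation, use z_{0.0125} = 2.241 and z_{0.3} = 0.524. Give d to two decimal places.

d_min ≈ 0.37

For two independent groups of n = 113 each: d_min = (z_{α/2} + z_β)·√(2/n).
z-sum = 2.241 + 0.524 = 2.765.
d_min = 2.765 × √(2/113) = 2.765 × 0.1330 = 0.368.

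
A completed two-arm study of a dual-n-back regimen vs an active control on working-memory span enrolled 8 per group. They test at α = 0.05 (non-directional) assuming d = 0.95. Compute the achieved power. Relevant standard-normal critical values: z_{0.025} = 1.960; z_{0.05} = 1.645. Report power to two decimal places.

For two equal groups, power = Φ(d·√(n/2) − z_{α/2}).
d·√(n/2) = 0.95 × √(8/2) = 0.95 × 2.000 = 1.900.
z_β = 1.900 − 1.960 = -0.060.
Power = Φ(-0.060) = 0.476.

power ≈ 0.48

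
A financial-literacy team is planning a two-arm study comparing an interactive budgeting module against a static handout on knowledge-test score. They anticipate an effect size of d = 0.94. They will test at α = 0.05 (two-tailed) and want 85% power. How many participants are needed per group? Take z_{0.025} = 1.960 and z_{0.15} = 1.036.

For two independent groups with equal n: n = 2·((z_{α/2} + z_β) / d)².
z_{α/2} + z_β = 1.960 + 1.036 = 2.996.
n = 2 × (2.996 / 0.94)² = 2 × 3.187² = 2 × 10.16 = 20.3.
Round up to the next whole participant.

n = 21 per group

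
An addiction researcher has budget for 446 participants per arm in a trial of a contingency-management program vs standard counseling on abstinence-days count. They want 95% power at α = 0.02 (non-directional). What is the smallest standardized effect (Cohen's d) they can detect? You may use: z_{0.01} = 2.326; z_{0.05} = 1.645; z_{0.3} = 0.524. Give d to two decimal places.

d_min ≈ 0.27

For two independent groups of n = 446 each: d_min = (z_{α/2} + z_β)·√(2/n).
z-sum = 2.326 + 1.645 = 3.971.
d_min = 3.971 × √(2/446) = 3.971 × 0.0670 = 0.266.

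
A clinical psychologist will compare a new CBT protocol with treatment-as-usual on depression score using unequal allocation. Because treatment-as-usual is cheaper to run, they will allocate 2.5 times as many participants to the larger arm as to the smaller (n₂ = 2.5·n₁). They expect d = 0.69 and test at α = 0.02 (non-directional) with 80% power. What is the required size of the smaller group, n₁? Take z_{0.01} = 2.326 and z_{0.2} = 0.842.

n₁ = 30

With allocation ratio k = n₂/n₁ = 2.5, Var(x̄₁−x̄₂) = σ²(1/n₁ + 1/(k·n₁)) = σ²·(k+1)/(k·n₁).
So n₁ = (1 + 1/k)·((z_{α/2} + z_β)/d)² = 1.400 × (3.168/0.69)².
n₁ = 1.400 × 21.08 = 29.5.
Round up: n₁ = 30, giving n₂ = 2.5 × 30 = 75.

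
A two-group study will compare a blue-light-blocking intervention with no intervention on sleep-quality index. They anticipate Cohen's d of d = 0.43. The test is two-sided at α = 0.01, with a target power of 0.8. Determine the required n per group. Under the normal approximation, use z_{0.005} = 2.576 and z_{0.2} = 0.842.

n = 127 per group

For two independent groups with equal n: n = 2·((z_{α/2} + z_β) / d)².
z_{α/2} + z_β = 2.576 + 0.842 = 3.418.
n = 2 × (3.418 / 0.43)² = 2 × 7.949² = 2 × 63.18 = 126.4.
Round up to the next whole participant.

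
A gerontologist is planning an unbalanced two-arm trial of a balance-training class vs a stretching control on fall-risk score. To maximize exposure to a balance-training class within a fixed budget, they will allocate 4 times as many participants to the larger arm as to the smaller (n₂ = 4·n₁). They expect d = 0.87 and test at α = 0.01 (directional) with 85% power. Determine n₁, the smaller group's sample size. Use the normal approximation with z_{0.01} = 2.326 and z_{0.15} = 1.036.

With allocation ratio k = n₂/n₁ = 4, Var(x̄₁−x̄₂) = σ²(1/n₁ + 1/(k·n₁)) = σ²·(k+1)/(k·n₁).
So n₁ = (1 + 1/k)·((z_{α} + z_β)/d)² = 1.250 × (3.362/0.87)².
n₁ = 1.250 × 14.93 = 18.7.
Round up: n₁ = 19, giving n₂ = 4 × 19 = 76.

n₁ = 19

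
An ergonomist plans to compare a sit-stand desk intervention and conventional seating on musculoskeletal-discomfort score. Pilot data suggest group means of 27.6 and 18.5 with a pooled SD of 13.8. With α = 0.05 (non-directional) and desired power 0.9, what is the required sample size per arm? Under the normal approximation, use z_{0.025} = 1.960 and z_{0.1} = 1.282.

n = 49 per group

Cohen's d = |M₁ − M₂| / SD_pooled = |27.6 − 18.5| / 13.8 = 9.1 / 13.8 = 0.659.
For two independent groups with equal n: n = 2·((z_{α/2} + z_β) / d)².
z_{α/2} + z_β = 1.960 + 1.282 = 3.242.
n = 2 × (3.242 / 0.659)² = 2 × 4.920² = 2 × 24.20 = 48.4.
Round up to the next whole participant.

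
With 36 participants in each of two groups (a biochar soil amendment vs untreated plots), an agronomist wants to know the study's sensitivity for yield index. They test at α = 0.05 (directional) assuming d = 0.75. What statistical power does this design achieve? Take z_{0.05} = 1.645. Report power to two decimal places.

For two equal groups, power = Φ(d·√(n/2) − z_{α}).
d·√(n/2) = 0.75 × √(36/2) = 0.75 × 4.243 = 3.182.
z_β = 3.182 − 1.645 = 1.537.
Power = Φ(1.537) = 0.938.

power ≈ 0.94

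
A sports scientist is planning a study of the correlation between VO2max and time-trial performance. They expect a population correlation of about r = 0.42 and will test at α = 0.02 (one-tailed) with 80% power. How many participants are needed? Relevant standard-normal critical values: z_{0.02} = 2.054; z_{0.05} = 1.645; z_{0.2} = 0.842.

n = 45

Fisher's z: C = ½·ln((1+r)/(1−r)) = ½·ln(2.4483) = 0.4477.
n = ((z_{α} + z_β)/C)² + 3.
(2.054 + 0.842) / 0.4477 = 2.896 / 0.4477 = 6.469.
n = 6.469² + 3 = 41.84 + 3 = 44.8.
Round up.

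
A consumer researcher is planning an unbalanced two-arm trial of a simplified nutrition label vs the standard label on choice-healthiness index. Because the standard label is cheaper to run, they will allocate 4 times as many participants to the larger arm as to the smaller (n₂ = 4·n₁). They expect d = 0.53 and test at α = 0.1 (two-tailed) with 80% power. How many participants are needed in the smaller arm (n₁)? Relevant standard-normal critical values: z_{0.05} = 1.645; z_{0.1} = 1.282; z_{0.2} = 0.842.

With allocation ratio k = n₂/n₁ = 4, Var(x̄₁−x̄₂) = σ²(1/n₁ + 1/(k·n₁)) = σ²·(k+1)/(k·n₁).
So n₁ = (1 + 1/k)·((z_{α/2} + z_β)/d)² = 1.250 × (2.487/0.53)².
n₁ = 1.250 × 22.02 = 27.5.
Round up: n₁ = 28, giving n₂ = 4 × 28 = 112.

n₁ = 28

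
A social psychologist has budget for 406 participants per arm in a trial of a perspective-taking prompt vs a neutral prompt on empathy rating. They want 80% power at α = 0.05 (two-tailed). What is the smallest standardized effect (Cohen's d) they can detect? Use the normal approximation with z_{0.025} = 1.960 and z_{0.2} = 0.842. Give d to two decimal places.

For two independent groups of n = 406 each: d_min = (z_{α/2} + z_β)·√(2/n).
z-sum = 1.960 + 0.842 = 2.802.
d_min = 2.802 × √(2/406) = 2.802 × 0.0702 = 0.197.

d_min ≈ 0.20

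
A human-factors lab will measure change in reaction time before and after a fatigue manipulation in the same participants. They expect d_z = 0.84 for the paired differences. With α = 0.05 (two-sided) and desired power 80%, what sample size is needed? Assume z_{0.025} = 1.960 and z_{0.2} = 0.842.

For a paired (one-sample on differences) test: n = ((z_{α/2} + z_β) / d)².
z_{α/2} + z_β = 1.960 + 0.842 = 2.802.
n = (2.802 / 0.84)² = 3.336² = 11.13.
Round up.

n = 12 pairs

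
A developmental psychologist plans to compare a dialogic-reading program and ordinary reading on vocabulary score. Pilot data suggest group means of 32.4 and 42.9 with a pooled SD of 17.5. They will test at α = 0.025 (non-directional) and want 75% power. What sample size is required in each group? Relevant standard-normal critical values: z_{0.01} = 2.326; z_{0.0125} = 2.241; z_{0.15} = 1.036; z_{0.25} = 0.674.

n = 48 per group

Cohen's d = |M₁ − M₂| / SD_pooled = |32.4 − 42.9| / 17.5 = 10.5 / 17.5 = 0.600.
For two independent groups with equal n: n = 2·((z_{α/2} + z_β) / d)².
z_{α/2} + z_β = 2.241 + 0.674 = 2.915.
n = 2 × (2.915 / 0.600)² = 2 × 4.858² = 2 × 23.60 = 47.2.
Round up to the next whole participant.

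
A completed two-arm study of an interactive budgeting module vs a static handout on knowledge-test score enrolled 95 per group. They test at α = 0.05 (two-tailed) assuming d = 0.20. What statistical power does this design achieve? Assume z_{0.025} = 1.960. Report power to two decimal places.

For two equal groups, power = Φ(d·√(n/2) − z_{α/2}).
d·√(n/2) = 0.20 × √(95/2) = 0.20 × 6.892 = 1.378.
z_β = 1.378 − 1.960 = -0.582.
Power = Φ(-0.582) = 0.280.

power ≈ 0.28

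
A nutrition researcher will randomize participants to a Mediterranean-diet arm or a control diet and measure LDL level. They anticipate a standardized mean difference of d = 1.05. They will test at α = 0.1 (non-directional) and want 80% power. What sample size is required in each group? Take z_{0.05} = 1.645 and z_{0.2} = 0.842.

n = 12 per group

For two independent groups with equal n: n = 2·((z_{α/2} + z_β) / d)².
z_{α/2} + z_β = 1.645 + 0.842 = 2.487.
n = 2 × (2.487 / 1.05)² = 2 × 2.369² = 2 × 5.61 = 11.2.
Round up to the next whole participant.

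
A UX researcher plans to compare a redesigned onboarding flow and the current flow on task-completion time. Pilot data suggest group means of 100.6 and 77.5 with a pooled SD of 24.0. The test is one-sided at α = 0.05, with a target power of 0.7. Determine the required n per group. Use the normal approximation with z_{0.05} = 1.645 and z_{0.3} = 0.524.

n = 11 per group

Cohen's d = |M₁ − M₂| / SD_pooled = |100.6 − 77.5| / 24.0 = 23.1 / 24.0 = 0.962.
For two independent groups with equal n: n = 2·((z_{α} + z_β) / d)².
z_{α} + z_β = 1.645 + 0.524 = 2.169.
n = 2 × (2.169 / 0.962)² = 2 × 2.255² = 2 × 5.08 = 10.2.
Round up to the next whole participant.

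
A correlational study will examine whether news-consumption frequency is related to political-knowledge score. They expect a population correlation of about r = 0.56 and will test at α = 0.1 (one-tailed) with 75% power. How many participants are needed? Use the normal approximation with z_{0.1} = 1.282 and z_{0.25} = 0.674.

n = 13

Fisher's z: C = ½·ln((1+r)/(1−r)) = ½·ln(3.5455) = 0.6328.
n = ((z_{α} + z_β)/C)² + 3.
(1.282 + 0.674) / 0.6328 = 1.956 / 0.6328 = 3.091.
n = 3.091² + 3 = 9.55 + 3 = 12.6.
Round up.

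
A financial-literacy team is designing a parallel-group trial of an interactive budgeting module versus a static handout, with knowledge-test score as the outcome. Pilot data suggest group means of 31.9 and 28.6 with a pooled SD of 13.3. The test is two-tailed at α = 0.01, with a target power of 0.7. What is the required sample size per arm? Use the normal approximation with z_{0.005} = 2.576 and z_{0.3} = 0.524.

n = 313 per group

Cohen's d = |M₁ − M₂| / SD_pooled = |31.9 − 28.6| / 13.3 = 3.3 / 13.3 = 0.248.
For two independent groups with equal n: n = 2·((z_{α/2} + z_β) / d)².
z_{α/2} + z_β = 2.576 + 0.524 = 3.100.
n = 2 × (3.100 / 0.248)² = 2 × 12.500² = 2 × 156.25 = 312.5.
Round up to the next whole participant.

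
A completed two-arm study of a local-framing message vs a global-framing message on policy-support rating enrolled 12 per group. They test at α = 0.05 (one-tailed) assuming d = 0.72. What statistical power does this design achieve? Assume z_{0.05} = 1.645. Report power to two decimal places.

For two equal groups, power = Φ(d·√(n/2) − z_{α}).
d·√(n/2) = 0.72 × √(12/2) = 0.72 × 2.449 = 1.764.
z_β = 1.764 − 1.645 = 0.119.
Power = Φ(0.119) = 0.547.

power ≈ 0.55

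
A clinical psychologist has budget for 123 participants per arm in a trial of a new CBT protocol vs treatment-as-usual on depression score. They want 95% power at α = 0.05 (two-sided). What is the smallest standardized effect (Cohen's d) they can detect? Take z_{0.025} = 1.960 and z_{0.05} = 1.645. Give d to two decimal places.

For two independent groups of n = 123 each: d_min = (z_{α/2} + z_β)·√(2/n).
z-sum = 1.960 + 1.645 = 3.605.
d_min = 3.605 × √(2/123) = 3.605 × 0.1275 = 0.460.

d_min ≈ 0.46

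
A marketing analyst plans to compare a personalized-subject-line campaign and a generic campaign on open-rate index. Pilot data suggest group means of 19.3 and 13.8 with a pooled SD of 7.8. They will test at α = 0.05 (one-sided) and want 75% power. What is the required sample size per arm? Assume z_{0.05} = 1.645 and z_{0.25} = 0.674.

Cohen's d = |M₁ − M₂| / SD_pooled = |19.3 − 13.8| / 7.8 = 5.5 / 7.8 = 0.705.
For two independent groups with equal n: n = 2·((z_{α} + z_β) / d)².
z_{α} + z_β = 1.645 + 0.674 = 2.319.
n = 2 × (2.319 / 0.705)² = 2 × 3.289² = 2 × 10.82 = 21.6.
Round up to the next whole participant.

n = 22 per group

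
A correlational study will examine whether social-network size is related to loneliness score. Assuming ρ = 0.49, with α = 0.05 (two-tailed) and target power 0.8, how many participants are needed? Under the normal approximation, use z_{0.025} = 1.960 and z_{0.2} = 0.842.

n = 31

Fisher's z: C = ½·ln((1+r)/(1−r)) = ½·ln(2.9216) = 0.5361.
n = ((z_{α/2} + z_β)/C)² + 3.
(1.960 + 0.842) / 0.5361 = 2.802 / 0.5361 = 5.227.
n = 5.227² + 3 = 27.32 + 3 = 30.3.
Round up.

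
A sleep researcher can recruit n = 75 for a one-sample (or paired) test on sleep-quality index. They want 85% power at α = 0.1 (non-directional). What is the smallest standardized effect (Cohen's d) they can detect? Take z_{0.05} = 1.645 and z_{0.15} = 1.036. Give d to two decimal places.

For a single sample (or paired design) of n = 75: d_min = (z_{α/2} + z_β)/√n.
z-sum = 1.645 + 1.036 = 2.681.
d_min = 2.681 / √75 = 2.681 / 8.660 = 0.310.

d_min ≈ 0.31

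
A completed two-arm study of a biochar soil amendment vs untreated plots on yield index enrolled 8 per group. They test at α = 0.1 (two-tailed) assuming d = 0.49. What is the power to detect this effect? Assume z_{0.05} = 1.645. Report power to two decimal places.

For two equal groups, power = Φ(d·√(n/2) − z_{α/2}).
d·√(n/2) = 0.49 × √(8/2) = 0.49 × 2.000 = 0.980.
z_β = 0.980 − 1.645 = -0.665.
Power = Φ(-0.665) = 0.253.

power ≈ 0.25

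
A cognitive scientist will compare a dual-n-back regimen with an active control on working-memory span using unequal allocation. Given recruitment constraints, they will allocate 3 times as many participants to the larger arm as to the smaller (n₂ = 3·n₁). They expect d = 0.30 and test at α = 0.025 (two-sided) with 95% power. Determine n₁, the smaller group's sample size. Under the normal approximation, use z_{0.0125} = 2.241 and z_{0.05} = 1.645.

n₁ = 224

With allocation ratio k = n₂/n₁ = 3, Var(x̄₁−x̄₂) = σ²(1/n₁ + 1/(k·n₁)) = σ²·(k+1)/(k·n₁).
So n₁ = (1 + 1/k)·((z_{α/2} + z_β)/d)² = 1.333 × (3.886/0.30)².
n₁ = 1.333 × 167.79 = 223.7.
Round up: n₁ = 224, giving n₂ = 3 × 224 = 672.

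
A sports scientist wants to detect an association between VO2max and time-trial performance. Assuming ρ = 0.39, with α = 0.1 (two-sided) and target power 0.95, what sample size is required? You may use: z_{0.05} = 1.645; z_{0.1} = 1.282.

n = 67

Fisher's z: C = ½·ln((1+r)/(1−r)) = ½·ln(2.2787) = 0.4118.
n = ((z_{α/2} + z_β)/C)² + 3.
(1.645 + 1.645) / 0.4118 = 3.290 / 0.4118 = 7.989.
n = 7.989² + 3 = 63.83 + 3 = 66.8.
Round up.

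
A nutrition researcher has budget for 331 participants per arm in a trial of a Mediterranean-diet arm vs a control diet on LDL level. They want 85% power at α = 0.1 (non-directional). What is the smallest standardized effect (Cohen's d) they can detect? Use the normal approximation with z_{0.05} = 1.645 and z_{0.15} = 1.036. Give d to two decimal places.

For two independent groups of n = 331 each: d_min = (z_{α/2} + z_β)·√(2/n).
z-sum = 1.645 + 1.036 = 2.681.
d_min = 2.681 × √(2/331) = 2.681 × 0.0777 = 0.208.

d_min ≈ 0.21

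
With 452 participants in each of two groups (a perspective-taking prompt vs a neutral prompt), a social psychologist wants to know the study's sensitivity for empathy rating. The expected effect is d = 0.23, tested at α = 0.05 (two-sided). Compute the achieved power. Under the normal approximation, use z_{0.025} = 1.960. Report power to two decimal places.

For two equal groups, power = Φ(d·√(n/2) − z_{α/2}).
d·√(n/2) = 0.23 × √(452/2) = 0.23 × 15.033 = 3.458.
z_β = 3.458 − 1.960 = 1.498.
Power = Φ(1.498) = 0.933.

power ≈ 0.93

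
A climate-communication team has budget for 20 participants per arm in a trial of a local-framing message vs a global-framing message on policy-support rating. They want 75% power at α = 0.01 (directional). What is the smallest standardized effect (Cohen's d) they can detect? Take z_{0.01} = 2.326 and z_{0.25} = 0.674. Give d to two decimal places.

d_min ≈ 0.95

For two independent groups of n = 20 each: d_min = (z_{α} + z_β)·√(2/n).
z-sum = 2.326 + 0.674 = 3.000.
d_min = 3.000 × √(2/20) = 3.000 × 0.3162 = 0.949.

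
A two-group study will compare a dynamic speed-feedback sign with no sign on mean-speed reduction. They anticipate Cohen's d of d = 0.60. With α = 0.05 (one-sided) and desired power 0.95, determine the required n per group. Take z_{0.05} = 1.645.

For two independent groups with equal n: n = 2·((z_{α} + z_β) / d)².
z_{α} + z_β = 1.645 + 1.645 = 3.290.
n = 2 × (3.290 / 0.60)² = 2 × 5.483² = 2 × 30.07 = 60.1.
Round up to the next whole participant.

n = 61 per group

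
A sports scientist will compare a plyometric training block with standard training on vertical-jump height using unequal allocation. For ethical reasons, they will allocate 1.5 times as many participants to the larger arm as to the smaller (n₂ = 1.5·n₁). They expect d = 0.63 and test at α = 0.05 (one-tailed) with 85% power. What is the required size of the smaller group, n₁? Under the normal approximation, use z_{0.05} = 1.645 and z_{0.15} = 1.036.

n₁ = 31

With allocation ratio k = n₂/n₁ = 1.5, Var(x̄₁−x̄₂) = σ²(1/n₁ + 1/(k·n₁)) = σ²·(k+1)/(k·n₁).
So n₁ = (1 + 1/k)·((z_{α} + z_β)/d)² = 1.667 × (2.681/0.63)².
n₁ = 1.667 × 18.11 = 30.2.
Round up: n₁ = 31, giving n₂ = ⌈1.5 × 31⌉ = ⌈46.5⌉ = 47.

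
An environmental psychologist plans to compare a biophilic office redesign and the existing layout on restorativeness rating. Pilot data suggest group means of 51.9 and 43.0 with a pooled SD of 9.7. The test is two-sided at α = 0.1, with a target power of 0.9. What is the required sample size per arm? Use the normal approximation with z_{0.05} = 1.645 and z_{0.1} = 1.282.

n = 21 per group

Cohen's d = |M₁ − M₂| / SD_pooled = |51.9 − 43.0| / 9.7 = 8.9 / 9.7 = 0.918.
For two independent groups with equal n: n = 2·((z_{α/2} + z_β) / d)².
z_{α/2} + z_β = 1.645 + 1.282 = 2.927.
n = 2 × (2.927 / 0.918)² = 2 × 3.188² = 2 × 10.17 = 20.3.
Round up to the next whole participant.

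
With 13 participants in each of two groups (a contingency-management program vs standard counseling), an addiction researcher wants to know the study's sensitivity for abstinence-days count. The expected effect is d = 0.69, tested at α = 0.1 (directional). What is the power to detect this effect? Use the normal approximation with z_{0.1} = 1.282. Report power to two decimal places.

For two equal groups, power = Φ(d·√(n/2) − z_{α}).
d·√(n/2) = 0.69 × √(13/2) = 0.69 × 2.550 = 1.759.
z_β = 1.759 − 1.282 = 0.477.
Power = Φ(0.477) = 0.683.

power ≈ 0.68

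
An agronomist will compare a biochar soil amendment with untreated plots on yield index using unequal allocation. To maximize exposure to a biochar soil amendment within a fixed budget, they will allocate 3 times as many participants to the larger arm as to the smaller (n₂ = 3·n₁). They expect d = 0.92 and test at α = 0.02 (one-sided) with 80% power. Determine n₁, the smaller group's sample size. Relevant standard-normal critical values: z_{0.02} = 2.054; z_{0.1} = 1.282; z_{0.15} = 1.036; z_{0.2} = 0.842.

n₁ = 14

With allocation ratio k = n₂/n₁ = 3, Var(x̄₁−x̄₂) = σ²(1/n₁ + 1/(k·n₁)) = σ²·(k+1)/(k·n₁).
So n₁ = (1 + 1/k)·((z_{α} + z_β)/d)² = 1.333 × (2.896/0.92)².
n₁ = 1.333 × 9.91 = 13.2.
Round up: n₁ = 14, giving n₂ = 3 × 14 = 42.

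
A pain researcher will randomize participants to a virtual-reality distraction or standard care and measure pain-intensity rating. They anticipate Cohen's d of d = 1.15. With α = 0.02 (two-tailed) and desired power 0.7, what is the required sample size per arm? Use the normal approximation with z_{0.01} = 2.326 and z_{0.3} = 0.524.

n = 13 per group

For two independent groups with equal n: n = 2·((z_{α/2} + z_β) / d)².
z_{α/2} + z_β = 2.326 + 0.524 = 2.850.
n = 2 × (2.850 / 1.15)² = 2 × 2.478² = 2 × 6.14 = 12.3.
Round up to the next whole participant.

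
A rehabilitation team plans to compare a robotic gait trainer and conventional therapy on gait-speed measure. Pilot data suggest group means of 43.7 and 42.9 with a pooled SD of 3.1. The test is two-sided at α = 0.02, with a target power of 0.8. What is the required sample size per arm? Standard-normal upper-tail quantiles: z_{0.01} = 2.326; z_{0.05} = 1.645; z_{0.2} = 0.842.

n = 302 per group

Cohen's d = |M₁ − M₂| / SD_pooled = |43.7 − 42.9| / 3.1 = 0.8 / 3.1 = 0.258.
For two independent groups with equal n: n = 2·((z_{α/2} + z_β) / d)².
z_{α/2} + z_β = 2.326 + 0.842 = 3.168.
n = 2 × (3.168 / 0.258)² = 2 × 12.279² = 2 × 150.78 = 301.6.
Round up to the next whole participant.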